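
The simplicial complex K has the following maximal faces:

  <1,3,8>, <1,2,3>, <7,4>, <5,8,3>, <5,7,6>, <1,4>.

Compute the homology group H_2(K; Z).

Take the total order 1 < 2 < 3 < 4 < 5 < 6 < 7 < 8 on the vertex set. Then K (dimension 2) consists of the simplices:

  0-simplices (8): [1], [2], [3], [4], [5], [6], [7], [8]
  1-simplices (12): [1,2], [1,3], [1,4], [1,8], [2,3], [3,5], [3,8], [4,7], [5,6], [5,7], [5,8], [6,7]
  2-simplices (4): [1,2,3], [1,3,8], [3,5,8], [5,6,7]

so the chain groups are C_0 ≅ Z^8, C_1 ≅ Z^12, C_2 ≅ Z^4.

The boundary map ∂_1: C_1 → C_0 sends each edge [p,q] (with p < q) to q − p. For instance
  ∂[5,6] = [6] − [5].
As a 8×12 matrix over Z this has rank 7, with invariant factors (1,1,1,1,1,1,1).

Boundary ∂_2: C_2 → C_1 acts by ∂[p,q,r] = [q,r] − [p,r] + [p,q]. For instance
  ∂[1,2,3] = [2,3] − [1,3] + [1,2],
  ∂[3,5,8] = [5,8] − [3,8] + [3,5].
As a 12×4 matrix over Z this has rank 4, with invariant factors (1,1,1,1).

From H_k ≅ ker(∂_k) / im(∂_{k+1}) we obtain:

  H_2: rank ker ∂_2 − rank ∂_3 = (4 − 4) − 0 = 0, and there is no ∂_3, so H_2 ≅ 0.

H_2 = 0.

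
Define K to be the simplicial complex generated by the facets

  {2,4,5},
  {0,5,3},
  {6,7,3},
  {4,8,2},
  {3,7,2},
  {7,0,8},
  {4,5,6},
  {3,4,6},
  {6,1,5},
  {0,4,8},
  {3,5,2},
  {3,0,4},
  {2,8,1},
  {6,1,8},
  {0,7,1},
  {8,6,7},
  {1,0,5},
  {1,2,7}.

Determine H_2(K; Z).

Take the total order 0 < 1 < 2 < 3 < 4 < 5 < 6 < 7 < 8 on the vertex set. Then K (dimension 2) consists of the simplices:

  0-simplices (9): [0], [1], [2], [3], [4], [5], [6], [7], [8]
  1-simplices (27): (27 of them)
  2-simplices (18): [0,1,5], [0,1,7], [0,3,4], [0,3,5], [0,4,8], [0,7,8], [1,2,7], [1,2,8], [1,5,6], [1,6,8], [2,3,5], [2,3,7], [2,4,5], [2,4,8], [3,4,6], [3,6,7], [4,5,6], [6,7,8]

giving chain groups C_0 ≅ Z^9, C_1 ≅ Z^27, C_2 ≅ Z^18.

The boundary map ∂_1: C_1 → C_0 sends each edge [p,q] (with p < q) to q − p. For instance
  ∂[3,6] = [6] − [3].
As a 9×27 matrix over Z this has rank 8, with invariant factors (1,1,1,1,1,1,1,1).

Boundary ∂_2: C_2 → C_1 acts by ∂[p,q,r] = [q,r] − [p,r] + [p,q]. For instance
  ∂[3,6,7] = [6,7] − [3,7] + [3,6],
  ∂[0,1,5] = [1,5] − [0,5] + [0,1].
This gives a 27×18 integer matrix of rank 18; reducing to Smith normal form yields diagonal entries (1,1,1,1,1,1,1,1,1,1,1,1,1,1,1,1,1,2).

Now H_k = ker ∂_k / im ∂_{k+1}, so:

  H_2: rank ker ∂_2 − rank ∂_3 = (18 − 18) − 0 = 0, and there is no ∂_3, so H_2 = 0.

H_2 ≅ 0.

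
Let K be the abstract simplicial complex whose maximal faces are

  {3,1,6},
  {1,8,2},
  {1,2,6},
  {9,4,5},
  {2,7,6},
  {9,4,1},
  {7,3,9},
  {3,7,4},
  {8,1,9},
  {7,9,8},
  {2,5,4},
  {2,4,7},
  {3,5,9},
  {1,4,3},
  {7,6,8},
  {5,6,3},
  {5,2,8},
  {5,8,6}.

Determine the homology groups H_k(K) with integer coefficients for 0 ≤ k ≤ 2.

H_0 ≅ Z,  H_1 ≅ Z ⊕ Z/2,  H_2 = 0.

K has 9 vertices, 27 edges, 18 triangles.
rank ∂_0 = 0, rank ∂_1 = 8 ⇒ b_0 = 9 − 0 − 8 = 1; all invariant factors of ∂_1 are 1 so no torsion. So H_0 = Z.
rank ∂_1 = 8, rank ∂_2 = 18 ⇒ b_1 = 27 − 8 − 18 = 1; ∂_2 has invariant factor(s) [2] giving torsion. So H_1 = Z ⊕ Z/2.
rank ∂_2 = 18, rank ∂_3 = 0 ⇒ b_2 = 18 − 18 − 0 = 0. So H_2 = 0.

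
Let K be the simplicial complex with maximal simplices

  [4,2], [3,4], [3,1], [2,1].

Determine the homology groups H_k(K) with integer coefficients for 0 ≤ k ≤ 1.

H_0 ≅ Z,  H_1 ≅ Z.

Order the vertices as 1 < 2 < 3 < 4. Listing each simplex with vertices in this order, K has dimension 1 with simplices:

  0-simplices (4): [1], [2], [3], [4]
  1-simplices (4): [1,2], [1,3], [2,4], [3,4]

so the chain groups are C_0 ≅ Z^4, C_1 ≅ Z^4.

∂_1: C_1 → C_0 sends each edge [p,q] (with p < q) to q − p. For instance
  ∂[2,4] = [4] − [2].
The resulting 4×4 matrix has rank 3, and its Smith normal form has invariant factors (1,1,1).

Now H_k = ker ∂_k / im ∂_{k+1}, so:

  H_0: rank C_0 − rank ∂_1 = 4 − 3 = 1, and the invariant factors of ∂_1 are all 1, so H_0 ≅ Z.
  H_1: rank ker ∂_1 − rank ∂_2 = (4 − 3) − 0 = 1, and there is no ∂_2, so H_1 ≅ Z.

As a check, the Euler characteristic is 4 − 4 = 0, which agrees with 1 − 1 = 0.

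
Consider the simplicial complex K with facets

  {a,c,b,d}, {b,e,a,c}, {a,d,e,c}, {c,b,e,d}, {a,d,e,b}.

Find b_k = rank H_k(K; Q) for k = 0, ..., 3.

We work with the vertex ordering a < b < c < d < e. The simplices of K, each written with vertices in increasing order, are:

  0-simplices (5): a, b, c, d, e
  1-simplices (10): ab, ac, ad, ae, bc, bd, be, cd, ce, de
  2-simplices (10): abc, abd, abe, acd, ace, ade, bcd, bce, bde, cde
  3-simplices (5): abcd, abce, abde, acde, bcde

so the chain groups are C_0 ≅ Z^5, C_1 ≅ Z^10, C_2 ≅ Z^10, C_3 ≅ Z^5.

∂_1: C_1 → C_0 sends each edge [p,q] (with p < q) to q − p. For instance
  ∂ac = c − a.
The 5×10 boundary matrix has rank 4 and Smith normal form diag(1,1,1,1).

∂_2: C_2 → C_1 maps a triangle to the signed sum of its edges. For instance
  ∂ace = ce − ae + ac,
  ∂bde = de − be + bd.
As a 10×10 matrix over Z this has rank 6, with invariant factors (1,1,1,1,1,1).

∂_3: C_3 → C_2 sends each 3-simplex σ to the alternating sum Σ_i (−1)^i (σ with its i-th vertex removed). For instance
  ∂acde = cde − ade + ace − acd,
  ∂abcd = bcd − acd + abd − abc.
The 10×5 boundary matrix has rank 4 and Smith normal form diag(1,1,1,1).

From H_k ≅ ker(∂_k) / im(∂_{k+1}) we obtain:

  H_0: rank C_0 − rank ∂_1 = 5 − 4 = 1, and the invariant factors of ∂_1 are all 1, so H_0 = Z.
  H_1: rank ker ∂_1 − rank ∂_2 = (10 − 4) − 6 = 0, and the invariant factors of ∂_2 are all 1, so H_1 = 0.
  H_2: rank ker ∂_2 − rank ∂_3 = (10 − 6) − 4 = 0, and the invariant factors of ∂_3 are all 1, so H_2 = 0.
  H_3: rank ker ∂_3 − rank ∂_4 = (5 − 4) − 0 = 1, and there is no ∂_4, so H_3 = Z.

As a check, the Euler characteristic is 5 − 10 + 10 − 5 = 0, which agrees with 1 − 0 + 0 − 1 = 0.

Hence the Betti numbers are b_0 = 1, b_1 = 0, b_2 = 0, b_3 = 1.

b_0 = 1, b_1 = 0, b_2 = 0, b_3 = 1.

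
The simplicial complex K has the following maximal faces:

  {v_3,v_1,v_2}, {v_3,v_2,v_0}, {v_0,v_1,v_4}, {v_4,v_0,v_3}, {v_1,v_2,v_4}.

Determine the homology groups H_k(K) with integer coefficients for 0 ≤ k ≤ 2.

H_0 ≅ Z,  H_1 ≅ Z,  H_2 = 0.

Order the vertices as v_0 < v_1 < v_2 < v_3 < v_4. Listing each simplex with vertices in this order, K has dimension 2 with simplices:

  0-simplices (5): [v_0], [v_1], [v_2], [v_3], [v_4]
  1-simplices (10): [v_0,v_1], [v_0,v_2], [v_0,v_3], [v_0,v_4], [v_1,v_2], [v_1,v_3], [v_1,v_4], [v_2,v_3], [v_2,v_4], [v_3,v_4]
  2-simplices (5): [v_0,v_1,v_4], [v_0,v_2,v_3], [v_0,v_3,v_4], [v_1,v_2,v_3], [v_1,v_2,v_4]

so the chain groups are C_0 ≅ Z^5, C_1 ≅ Z^10, C_2 ≅ Z^5.

Boundary ∂_1: C_1 → C_0 maps an edge to its endpoints' difference, ∂[p,q] = q − p.
As a 5×10 matrix over Z this has rank 4, with invariant factors (1,1,1,1).

Boundary ∂_2: C_2 → C_1 maps a triangle to the signed sum of its edges. For instance
  ∂[v_0,v_1,v_4] = [v_1,v_4] − [v_0,v_4] + [v_0,v_1],
  ∂[v_1,v_2,v_4] = [v_2,v_4] − [v_1,v_4] + [v_1,v_2].
The 10×5 boundary matrix has rank 5 and Smith normal form diag(1,1,1,1,1).

Computing H_k = (kernel of ∂_k) / (image of ∂_{k+1}):

  H_0: rank C_0 − rank ∂_1 = 5 − 4 = 1, and the invariant factors of ∂_1 are all 1, so H_0 ≅ Z.
  H_1: rank ker ∂_1 − rank ∂_2 = (10 − 4) − 5 = 1, and the invariant factors of ∂_2 are all 1, so H_1 ≅ Z.
  H_2: rank ker ∂_2 − rank ∂_3 = (5 − 5) − 0 = 0, and there is no ∂_3, so H_2 ≅ 0.

As a check, the Euler characteristic is 5 − 10 + 5 = 0, which agrees with 1 − 1 + 0 = 0.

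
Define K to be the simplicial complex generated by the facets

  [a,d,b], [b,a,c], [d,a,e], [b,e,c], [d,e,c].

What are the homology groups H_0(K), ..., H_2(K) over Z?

H_0 = Z,  H_1 = Z,  H_2 = 0.

K has 5 vertices, 10 edges, 5 triangles.
rank ∂_0 = 0, rank ∂_1 = 4 ⇒ b_0 = 5 − 0 − 4 = 1; all invariant factors of ∂_1 are 1 so no torsion. So H_0 ≅ Z.
rank ∂_1 = 4, rank ∂_2 = 5 ⇒ b_1 = 10 − 4 − 5 = 1; all invariant factors of ∂_2 are 1 so no torsion. So H_1 ≅ Z.
rank ∂_2 = 5, rank ∂_3 = 0 ⇒ b_2 = 5 − 5 − 0 = 0. So H_2 ≅ 0.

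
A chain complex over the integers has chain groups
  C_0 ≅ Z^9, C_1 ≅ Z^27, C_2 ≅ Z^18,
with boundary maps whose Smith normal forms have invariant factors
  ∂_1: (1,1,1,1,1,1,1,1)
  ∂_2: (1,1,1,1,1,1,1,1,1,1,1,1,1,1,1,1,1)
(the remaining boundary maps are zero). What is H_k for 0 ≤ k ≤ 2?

H_0: b_0 = 9 − 0 − 8 = 1; torsion from ∂_1 factors > 1: none. So H_0 ≅ Z.
H_1: b_1 = 27 − 8 − 17 = 2; torsion from ∂_2 factors > 1: none. So H_1 ≅ Z^2.
H_2: b_2 = 18 − 17 − 0 = 1; torsion from ∂_3 factors > 1: none. So H_2 ≅ Z.

H_0 ≅ Z,  H_1 ≅ Z^2,  H_2 ≅ Z.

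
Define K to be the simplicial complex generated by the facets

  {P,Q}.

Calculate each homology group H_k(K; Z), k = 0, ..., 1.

Order the vertices as P < Q. Listing each simplex with vertices in this order, K has dimension 1 with simplices:

  0-simplices (2): P, Q
  1-simplices (1): PQ

Hence C_0 ≅ Z^2, C_1 ≅ Z^1.

Boundary ∂_1: C_1 → C_0 is given by ∂[p,q] = [q] − [p]. For instance
  ∂PQ = Q − P.
This gives a 2×1 integer matrix of rank 1; reducing to Smith normal form yields diagonal entries (1).

Computing H_k = (kernel of ∂_k) / (image of ∂_{k+1}):

  H_0: rank C_0 − rank ∂_1 = 2 − 1 = 1, and the invariant factors of ∂_1 are all 1, so H_0 ≅ Z.
  H_1: rank ker ∂_1 − rank ∂_2 = (1 − 1) − 0 = 0, and there is no ∂_2, so H_1 ≅ 0.

H_0 = Z,  H_1 = 0.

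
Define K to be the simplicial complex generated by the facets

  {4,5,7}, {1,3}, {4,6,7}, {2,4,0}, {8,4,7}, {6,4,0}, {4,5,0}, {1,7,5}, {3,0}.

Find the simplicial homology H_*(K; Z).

Take the total order 0 < 1 < 2 < 3 < 4 < 5 < 6 < 7 < 8 on the vertex set. Then K (dimension 2) consists of the simplices:

  0-simplices (9): [0], [1], [2], [3], [4], [5], [6], [7], [8]
  1-simplices (16): [0,2], [0,3], [0,4], [0,5], [0,6], [1,3], [1,5], [1,7], [2,4], [4,5], [4,6], [4,7], [4,8], [5,7], [6,7], [7,8]
  2-simplices (7): [0,2,4], [0,4,5], [0,4,6], [1,5,7], [4,5,7], [4,6,7], [4,7,8]

so the chain groups are C_0 ≅ Z^9, C_1 ≅ Z^16, C_2 ≅ Z^7.

∂_1: C_1 → C_0 maps an edge to its endpoints' difference, ∂[p,q] = q − p.
This gives a 9×16 integer matrix of rank 8; reducing to Smith normal form yields diagonal entries (1,1,1,1,1,1,1,1).

The boundary map ∂_2: C_2 → C_1 acts by ∂[p,q,r] = [q,r] − [p,r] + [p,q]. For instance
  ∂[4,7,8] = [7,8] − [4,8] + [4,7],
  ∂[4,6,7] = [6,7] − [4,7] + [4,6].
This gives a 16×7 integer matrix of rank 7; reducing to Smith normal form yields diagonal entries (1,1,1,1,1,1,1).

Now H_k = ker ∂_k / im ∂_{k+1}, so:

  H_0: rank C_0 − rank ∂_1 = 9 − 8 = 1, and the invariant factors of ∂_1 are all 1, so H_0 = Z.
  H_1: rank ker ∂_1 − rank ∂_2 = (16 − 8) − 7 = 1, and the invariant factors of ∂_2 are all 1, so H_1 = Z.
  H_2: rank ker ∂_2 − rank ∂_3 = (7 − 7) − 0 = 0, and there is no ∂_3, so H_2 = 0.

H_0 = Z,  H_1 = Z,  H_2 = 0.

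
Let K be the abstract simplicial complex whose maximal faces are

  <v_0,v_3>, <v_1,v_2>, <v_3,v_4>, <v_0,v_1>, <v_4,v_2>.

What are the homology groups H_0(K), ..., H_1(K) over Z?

H_0 ≅ Z,  H_1 ≅ Z.

Order the vertices as v_0 < v_1 < v_2 < v_3 < v_4. Listing each simplex with vertices in this order, K has dimension 1 with simplices:

  0-simplices (5): [v_0], [v_1], [v_2], [v_3], [v_4]
  1-simplices (5): [v_0,v_1], [v_0,v_3], [v_1,v_2], [v_2,v_4], [v_3,v_4]

so the chain groups are C_0 ≅ Z^5, C_1 ≅ Z^5.

∂_1: C_1 → C_0 maps an edge to its endpoints' difference, ∂[p,q] = q − p. For instance
  ∂[v_3,v_4] = [v_4] − [v_3].
The 5×5 boundary matrix has rank 4 and Smith normal form diag(1,1,1,1).

From H_k ≅ ker(∂_k) / im(∂_{k+1}) we obtain:

  H_0: rank C_0 − rank ∂_1 = 5 − 4 = 1, and the invariant factors of ∂_1 are all 1, so H_0 = Z.
  H_1: rank ker ∂_1 − rank ∂_2 = (5 − 4) − 0 = 1, and there is no ∂_2, so H_1 = Z.

(K is a triangulation of the circle S^1.)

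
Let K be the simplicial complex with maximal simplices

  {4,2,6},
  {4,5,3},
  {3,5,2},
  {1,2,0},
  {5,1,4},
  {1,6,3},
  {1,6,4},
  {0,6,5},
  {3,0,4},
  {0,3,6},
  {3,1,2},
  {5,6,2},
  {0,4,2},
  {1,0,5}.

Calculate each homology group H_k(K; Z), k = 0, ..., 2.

Take the total order 0 < 1 < 2 < 3 < 4 < 5 < 6 on the vertex set. Then K (dimension 2) consists of the simplices:

  0-simplices (7): [0], [1], [2], [3], [4], [5], [6]
  1-simplices (21): [0,1], [0,2], [0,3], [0,4], [0,5], [0,6], [1,2], [1,3], [1,4], [1,5], [1,6], [2,3], [2,4], [2,5], [2,6], [3,4], [3,5], [3,6], [4,5], [4,6], [5,6]
  2-simplices (14): [0,1,2], [0,1,5], [0,2,4], [0,3,4], [0,3,6], [0,5,6], [1,2,3], [1,3,6], [1,4,5], [1,4,6], [2,3,5], [2,4,6], [2,5,6], [3,4,5]

Hence C_0 ≅ Z^7, C_1 ≅ Z^21, C_2 ≅ Z^14.

∂_1: C_1 → C_0 maps an edge to its endpoints' difference, ∂[p,q] = q − p.
This gives a 7×21 integer matrix of rank 6; reducing to Smith normal form yields diagonal entries (1,1,1,1,1,1).

The boundary map ∂_2: C_2 → C_1 maps a triangle to the signed sum of its edges. For instance
  ∂[2,5,6] = [5,6] − [2,6] + [2,5],
  ∂[0,1,2] = [1,2] − [0,2] + [0,1].
This gives a 21×14 integer matrix of rank 13; reducing to Smith normal form yields diagonal entries (1,1,1,1,1,1,1,1,1,1,1,1,1).

Reading off H_k = ker ∂_k / im ∂_{k+1}:

  H_0: rank C_0 − rank ∂_1 = 7 − 6 = 1, and the invariant factors of ∂_1 are all 1, so H_0 ≅ Z.
  H_1: rank ker ∂_1 − rank ∂_2 = (21 − 6) − 13 = 2, and the invariant factors of ∂_2 are all 1, so H_1 ≅ Z^2.
  H_2: rank ker ∂_2 − rank ∂_3 = (14 − 13) − 0 = 1, and there is no ∂_3, so H_2 ≅ Z.

As a check, the Euler characteristic is 7 − 21 + 14 = 0, which agrees with 1 − 2 + 1 = 0.

H_0 ≅ Z,  H_1 ≅ Z^2,  H_2 ≅ Z.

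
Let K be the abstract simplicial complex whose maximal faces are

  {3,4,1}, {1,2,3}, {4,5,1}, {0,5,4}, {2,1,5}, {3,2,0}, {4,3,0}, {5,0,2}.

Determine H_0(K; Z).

H_0 ≅ Z.

Order the vertices as 0 < 1 < 2 < 3 < 4 < 5. Listing each simplex with vertices in this order, K has dimension 2 with simplices:

  0-simplices (6): [0], [1], [2], [3], [4], [5]
  1-simplices (12): [0,2], [0,3], [0,4], [0,5], [1,2], [1,3], [1,4], [1,5], [2,3], [2,5], [3,4], [4,5]
  2-simplices (8): [0,2,3], [0,2,5], [0,3,4], [0,4,5], [1,2,3], [1,2,5], [1,3,4], [1,4,5]

Hence C_0 ≅ Z^6, C_1 ≅ Z^12, C_2 ≅ Z^8.

The boundary map ∂_1: C_1 → C_0 sends each edge [p,q] (with p < q) to q − p.
As a 6×12 matrix over Z this has rank 5, with invariant factors (1,1,1,1,1).

∂_2: C_2 → C_1 acts by ∂[p,q,r] = [q,r] − [p,r] + [p,q]. For instance
  ∂[0,2,3] = [2,3] − [0,3] + [0,2],
  ∂[1,3,4] = [3,4] − [1,4] + [1,3].
As a 12×8 matrix over Z this has rank 7, with invariant factors (1,1,1,1,1,1,1).

Now H_k = ker ∂_k / im ∂_{k+1}, so:

  H_0: rank C_0 − rank ∂_1 = 6 − 5 = 1, and the invariant factors of ∂_1 are all 1, so H_0 = Z.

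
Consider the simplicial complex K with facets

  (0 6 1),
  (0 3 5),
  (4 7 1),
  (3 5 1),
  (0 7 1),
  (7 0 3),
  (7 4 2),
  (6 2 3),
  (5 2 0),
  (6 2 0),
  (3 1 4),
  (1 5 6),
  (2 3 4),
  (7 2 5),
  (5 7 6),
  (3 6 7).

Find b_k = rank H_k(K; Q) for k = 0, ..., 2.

Fix the vertex order 0 < 1 < 2 < 3 < 4 < 5 < 6 < 7 and write every simplex with vertices in increasing order. Then dim K = 2 and the simplices of K are:

  0-simplices (8): [0], [1], [2], [3], [4], [5], [6], [7]
  1-simplices (24): (24 of them)
  2-simplices (16): [0,1,6], [0,1,7], [0,2,5], [0,2,6], [0,3,5], [0,3,7], [1,3,4], [1,3,5], [1,4,7], [1,5,6], [2,3,4], [2,3,6], [2,4,7], [2,5,7], [3,6,7], [5,6,7]

giving chain groups C_0 ≅ Z^8, C_1 ≅ Z^24, C_2 ≅ Z^16.

Boundary ∂_1: C_1 → C_0 is given by ∂[p,q] = [q] − [p].
The 8×24 boundary matrix has rank 7 and Smith normal form diag(1,1,1,1,1,1,1).

Boundary ∂_2: C_2 → C_1 sends each 2-simplex [p,q,r] to [q,r] − [p,r] + [p,q]. For instance
  ∂[0,1,7] = [1,7] − [0,7] + [0,1],
  ∂[1,5,6] = [5,6] − [1,6] + [1,5].
As a 24×16 matrix over Z this has rank 15, with invariant factors (1,1,1,1,1,1,1,1,1,1,1,1,1,1,1).

Now H_k = ker ∂_k / im ∂_{k+1}, so:

  H_0: rank C_0 − rank ∂_1 = 8 − 7 = 1, and the invariant factors of ∂_1 are all 1, so H_0 ≅ Z.
  H_1: rank ker ∂_1 − rank ∂_2 = (24 − 7) − 15 = 2, and the invariant factors of ∂_2 are all 1, so H_1 ≅ Z^2.
  H_2: rank ker ∂_2 − rank ∂_3 = (16 − 15) − 0 = 1, and there is no ∂_3, so H_2 ≅ Z.

As a check, the Euler characteristic is 8 − 24 + 16 = 0, which agrees with 1 − 2 + 1 = 0.

Hence the Betti numbers are b_0 = 1, b_1 = 2, b_2 = 1.

b_0 = 1, b_1 = 2, b_2 = 1.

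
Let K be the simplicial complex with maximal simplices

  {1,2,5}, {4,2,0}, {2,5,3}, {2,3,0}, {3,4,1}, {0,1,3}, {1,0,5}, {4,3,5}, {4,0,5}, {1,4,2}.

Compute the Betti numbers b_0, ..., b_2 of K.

Take the total order 0 < 1 < 2 < 3 < 4 < 5 on the vertex set. Then K (dimension 2) consists of the simplices:

  0-simplices (6): [0], [1], [2], [3], [4], [5]
  1-simplices (15): [0,1], [0,2], [0,3], [0,4], [0,5], [1,2], [1,3], [1,4], [1,5], [2,3], [2,4], [2,5], [3,4], [3,5], [4,5]
  2-simplices (10): [0,1,3], [0,1,5], [0,2,3], [0,2,4], [0,4,5], [1,2,4], [1,2,5], [1,3,4], [2,3,5], [3,4,5]

giving chain groups C_0 ≅ Z^6, C_1 ≅ Z^15, C_2 ≅ Z^10.

∂_1: C_1 → C_0 is given by ∂[p,q] = [q] − [p].
This gives a 6×15 integer matrix of rank 5; reducing to Smith normal form yields diagonal entries (1,1,1,1,1).

Boundary ∂_2: C_2 → C_1 sends each 2-simplex [p,q,r] to [q,r] − [p,r] + [p,q]. For instance
  ∂[2,3,5] = [3,5] − [2,5] + [2,3],
  ∂[0,1,5] = [1,5] − [0,5] + [0,1].
The resulting 15×10 matrix has rank 10, and its Smith normal form has invariant factors (1,1,1,1,1,1,1,1,1,2).

Computing H_k = (kernel of ∂_k) / (image of ∂_{k+1}):

  H_0: rank C_0 − rank ∂_1 = 6 − 5 = 1, and the invariant factors of ∂_1 are all 1, so H_0 ≅ Z.
  H_1: rank ker ∂_1 − rank ∂_2 = (15 − 5) − 10 = 0, and ∂_2 has invariant factor 2 > 1, so H_1 ≅ Z/2.
  H_2: rank ker ∂_2 − rank ∂_3 = (10 − 10) − 0 = 0, and there is no ∂_3, so H_2 ≅ 0.

(K is a triangulation of the real projective plane RP^2.)

Hence the Betti numbers are b_0 = 1, b_1 = 0, b_2 = 0.

b_0 = 1, b_1 = 0, b_2 = 0.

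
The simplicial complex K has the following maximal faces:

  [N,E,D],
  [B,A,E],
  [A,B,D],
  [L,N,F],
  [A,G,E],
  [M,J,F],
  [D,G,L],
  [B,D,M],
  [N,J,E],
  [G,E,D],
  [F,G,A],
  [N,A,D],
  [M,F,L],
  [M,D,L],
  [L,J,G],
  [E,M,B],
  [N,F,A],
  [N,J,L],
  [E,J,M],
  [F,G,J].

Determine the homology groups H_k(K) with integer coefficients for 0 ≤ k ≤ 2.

Take the total order A < B < D < E < F < G < J < L < M < N on the vertex set. Then K (dimension 2) consists of the simplices:

  0-simplices (10): A, B, D, E, F, G, J, L, M, N
  1-simplices (30): AB, AD, AE, AF, AG, AN, BD, BE, BM, DE, DG, DL, DM, DN, EG, EJ, EM, EN, FG, FJ, FL, FM, FN, GJ, GL, JL, JM, JN, LM, LN
  2-simplices (20): ABD, ABE, ADN, AEG, AFG, AFN, BDM, BEM, DEG, DEN, DGL, DLM, EJM, EJN, FGJ, FJM, FLM, FLN, GJL, JLN

giving chain groups C_0 ≅ Z^10, C_1 ≅ Z^30, C_2 ≅ Z^20.

The boundary map ∂_1: C_1 → C_0 is given by ∂[p,q] = [q] − [p]. For instance
  ∂EM = M − E.
As a 10×30 matrix over Z this has rank 9, with invariant factors (1,1,1,1,1,1,1,1,1).

Boundary ∂_2: C_2 → C_1 acts by ∂[p,q,r] = [q,r] − [p,r] + [p,q]. For instance
  ∂FLM = LM − FM + FL,
  ∂DEG = EG − DG + DE.
The resulting 30×20 matrix has rank 20, and its Smith normal form has invariant factors (1,1,1,1,1,1,1,1,1,1,1,1,1,1,1,1,1,1,1,2).

Now H_k = ker ∂_k / im ∂_{k+1}, so:

  H_0: rank C_0 − rank ∂_1 = 10 − 9 = 1, and the invariant factors of ∂_1 are all 1, so H_0 ≅ Z.
  H_1: rank ker ∂_1 − rank ∂_2 = (30 − 9) − 20 = 1, and ∂_2 has invariant factor 2 > 1, so H_1 ≅ Z ⊕ Z/2Z.
  H_2: rank ker ∂_2 − rank ∂_3 = (20 − 20) − 0 = 0, and there is no ∂_3, so H_2 ≅ 0.

As a check, the Euler characteristic is 10 − 30 + 20 = 0, which agrees with 1 − 1 + 0 = 0.

H_0 = Z,  H_1 = Z ⊕ Z/2Z,  H_2 = 0.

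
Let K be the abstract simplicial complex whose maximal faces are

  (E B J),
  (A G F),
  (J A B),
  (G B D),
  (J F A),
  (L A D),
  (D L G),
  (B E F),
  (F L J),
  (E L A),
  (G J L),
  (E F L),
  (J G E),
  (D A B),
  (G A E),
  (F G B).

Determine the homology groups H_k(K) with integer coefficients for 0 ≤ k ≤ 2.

H_0 ≅ Z,  H_1 ≅ Z^2,  H_2 ≅ Z.

We work with the vertex ordering A < B < D < E < F < G < J < L. The simplices of K, each written with vertices in increasing order, are:

  0-simplices (8): A, B, D, E, F, G, J, L
  1-simplices (24): AB, AD, AE, AF, AG, AJ, AL, BD, BE, BF, BG, BJ, DG, DL, EF, EG, EJ, EL, FG, FJ, FL, GJ, GL, JL
  2-simplices (16): ABD, ABJ, ADL, AEG, AEL, AFG, AFJ, BDG, BEF, BEJ, BFG, DGL, EFL, EGJ, FJL, GJL

so the chain groups are C_0 ≅ Z^8, C_1 ≅ Z^24, C_2 ≅ Z^16.

The boundary map ∂_1: C_1 → C_0 sends each edge [p,q] (with p < q) to q − p. For instance
  ∂BF = F − B.
The 8×24 boundary matrix has rank 7 and Smith normal form diag(1,1,1,1,1,1,1).

Boundary ∂_2: C_2 → C_1 sends each 2-simplex [p,q,r] to [q,r] − [p,r] + [p,q]. For instance
  ∂BEJ = EJ − BJ + BE,
  ∂BFG = FG − BG + BF.
This gives a 24×16 integer matrix of rank 15; reducing to Smith normal form yields diagonal entries (1,1,1,1,1,1,1,1,1,1,1,1,1,1,1).

Reading off H_k = ker ∂_k / im ∂_{k+1}:

  H_0: rank C_0 − rank ∂_1 = 8 − 7 = 1, and the invariant factors of ∂_1 are all 1, so H_0 = Z.
  H_1: rank ker ∂_1 − rank ∂_2 = (24 − 7) − 15 = 2, and the invariant factors of ∂_2 are all 1, so H_1 = Z^2.
  H_2: rank ker ∂_2 − rank ∂_3 = (16 − 15) − 0 = 1, and there is no ∂_3, so H_2 = Z.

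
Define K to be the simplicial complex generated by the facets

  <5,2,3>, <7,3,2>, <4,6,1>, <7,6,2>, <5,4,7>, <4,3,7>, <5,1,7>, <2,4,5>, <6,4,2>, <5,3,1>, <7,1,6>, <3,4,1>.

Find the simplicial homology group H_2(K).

H_2 ≅ 0.

We work with the vertex ordering 1 < 2 < 3 < 4 < 5 < 6 < 7. The simplices of K, each written with vertices in increasing order, are:

  0-simplices (7): [1], [2], [3], [4], [5], [6], [7]
  1-simplices (18): [1,3], [1,4], [1,5], [1,6], [1,7], [2,3], [2,4], [2,5], [2,6], [2,7], [3,4], [3,5], [3,7], [4,5], [4,6], [4,7], [5,7], [6,7]
  2-simplices (12): [1,3,4], [1,3,5], [1,4,6], [1,5,7], [1,6,7], [2,3,5], [2,3,7], [2,4,5], [2,4,6], [2,6,7], [3,4,7], [4,5,7]

giving chain groups C_0 ≅ Z^7, C_1 ≅ Z^18, C_2 ≅ Z^12.

Boundary ∂_1: C_1 → C_0 sends each edge [p,q] (with p < q) to q − p.
The 7×18 boundary matrix has rank 6 and Smith normal form diag(1,1,1,1,1,1).

Boundary ∂_2: C_2 → C_1 sends each 2-simplex [p,q,r] to [q,r] − [p,r] + [p,q]. For instance
  ∂[2,4,5] = [4,5] − [2,5] + [2,4],
  ∂[2,4,6] = [4,6] − [2,6] + [2,4].
The resulting 18×12 matrix has rank 12, and its Smith normal form has invariant factors (1,1,1,1,1,1,1,1,1,1,1,2).

Reading off H_k = ker ∂_k / im ∂_{k+1}:

  H_2: rank ker ∂_2 − rank ∂_3 = (12 − 12) − 0 = 0, and there is no ∂_3, so H_2 = 0.

(K is a triangulation of the real projective plane RP^2.)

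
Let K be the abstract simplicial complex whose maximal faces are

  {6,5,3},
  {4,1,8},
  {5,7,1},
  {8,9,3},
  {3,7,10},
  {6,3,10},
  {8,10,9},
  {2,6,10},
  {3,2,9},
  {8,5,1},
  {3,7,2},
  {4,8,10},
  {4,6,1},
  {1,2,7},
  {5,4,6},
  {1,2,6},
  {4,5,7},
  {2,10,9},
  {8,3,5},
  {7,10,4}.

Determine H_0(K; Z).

K has 10 vertices, 30 edges, 20 triangles.
rank ∂_0 = 0, rank ∂_1 = 9 ⇒ b_0 = 10 − 0 − 9 = 1; all invariant factors of ∂_1 are 1 so no torsion. So H_0 = Z.

H_0 ≅ Z.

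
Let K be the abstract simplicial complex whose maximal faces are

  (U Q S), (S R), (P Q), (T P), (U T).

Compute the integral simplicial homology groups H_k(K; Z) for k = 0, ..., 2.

H_0 = Z,  H_1 = Z,  H_2 = 0.

Order the vertices as P < Q < R < S < T < U. Listing each simplex with vertices in this order, K has dimension 2 with simplices:

  0-simplices (6): P, Q, R, S, T, U
  1-simplices (7): PQ, PT, QS, QU, RS, SU, TU
  2-simplices (1): QSU

Hence C_0 ≅ Z^6, C_1 ≅ Z^7, C_2 ≅ Z^1.

The boundary map ∂_1: C_1 → C_0 sends each edge [p,q] (with p < q) to q − p.
This gives a 6×7 integer matrix of rank 5; reducing to Smith normal form yields diagonal entries (1,1,1,1,1).

Boundary ∂_2: C_2 → C_1 maps a triangle to the signed sum of its edges. For instance
  ∂QSU = SU − QU + QS.
This gives a 7×1 integer matrix of rank 1; reducing to Smith normal form yields diagonal entries (1).

From H_k ≅ ker(∂_k) / im(∂_{k+1}) we obtain:

  H_0: rank C_0 − rank ∂_1 = 6 − 5 = 1, and the invariant factors of ∂_1 are all 1, so H_0 ≅ Z.
  H_1: rank ker ∂_1 − rank ∂_2 = (7 − 5) − 1 = 1, and the invariant factors of ∂_2 are all 1, so H_1 ≅ Z.
  H_2: rank ker ∂_2 − rank ∂_3 = (1 − 1) − 0 = 0, and there is no ∂_3, so H_2 ≅ 0.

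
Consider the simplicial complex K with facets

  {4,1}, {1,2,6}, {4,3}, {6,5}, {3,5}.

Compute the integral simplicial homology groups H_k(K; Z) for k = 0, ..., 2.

Order the vertices as 1 < 2 < 3 < 4 < 5 < 6. Listing each simplex with vertices in this order, K has dimension 2 with simplices:

  0-simplices (6): [1], [2], [3], [4], [5], [6]
  1-simplices (7): [1,2], [1,4], [1,6], [2,6], [3,4], [3,5], [5,6]
  2-simplices (1): [1,2,6]

giving chain groups C_0 ≅ Z^6, C_1 ≅ Z^7, C_2 ≅ Z^1.

∂_1: C_1 → C_0 is given by ∂[p,q] = [q] − [p]. For instance
  ∂[2,6] = [6] − [2].
As a 6×7 matrix over Z this has rank 5, with invariant factors (1,1,1,1,1).

The boundary map ∂_2: C_2 → C_1 acts by ∂[p,q,r] = [q,r] − [p,r] + [p,q]. For instance
  ∂[1,2,6] = [2,6] − [1,6] + [1,2].
The resulting 7×1 matrix has rank 1, and its Smith normal form has invariant factors (1).

Computing H_k = (kernel of ∂_k) / (image of ∂_{k+1}):

  H_0: rank C_0 − rank ∂_1 = 6 − 5 = 1, and the invariant factors of ∂_1 are all 1, so H_0 = Z.
  H_1: rank ker ∂_1 − rank ∂_2 = (7 − 5) − 1 = 1, and the invariant factors of ∂_2 are all 1, so H_1 = Z.
  H_2: rank ker ∂_2 − rank ∂_3 = (1 − 1) − 0 = 0, and there is no ∂_3, so H_2 = 0.

As a check, the Euler characteristic is 6 − 7 + 1 = 0, which agrees with 1 − 1 + 0 = 0.

H_0 = Z,  H_1 = Z,  H_2 = 0.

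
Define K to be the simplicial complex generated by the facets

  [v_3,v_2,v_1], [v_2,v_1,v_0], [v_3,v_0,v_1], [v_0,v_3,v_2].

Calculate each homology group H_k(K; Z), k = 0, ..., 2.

K has 4 vertices, 6 edges, 4 triangles.
rank ∂_0 = 0, rank ∂_1 = 3 ⇒ b_0 = 4 − 0 − 3 = 1; all invariant factors of ∂_1 are 1 so no torsion. So H_0 = Z.
rank ∂_1 = 3, rank ∂_2 = 3 ⇒ b_1 = 6 − 3 − 3 = 0; all invariant factors of ∂_2 are 1 so no torsion. So H_1 = 0.
rank ∂_2 = 3, rank ∂_3 = 0 ⇒ b_2 = 4 − 3 − 0 = 1. So H_2 = Z.

H_0 ≅ Z,  H_1 = 0,  H_2 ≅ Z.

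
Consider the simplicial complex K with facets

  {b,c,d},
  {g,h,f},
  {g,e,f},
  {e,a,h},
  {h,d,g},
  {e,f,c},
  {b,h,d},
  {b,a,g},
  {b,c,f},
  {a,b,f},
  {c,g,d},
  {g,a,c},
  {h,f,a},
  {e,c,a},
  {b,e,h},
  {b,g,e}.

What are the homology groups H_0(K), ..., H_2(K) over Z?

H_0 ≅ Z,  H_1 ≅ Z^2,  H_2 ≅ Z.

Fix the vertex order a < b < c < d < e < f < g < h and write every simplex with vertices in increasing order. Then dim K = 2 and the simplices of K are:

  0-simplices (8): a, b, c, d, e, f, g, h
  1-simplices (24): ab, ac, ae, af, ag, ah, bc, bd, be, bf, bg, bh, cd, ce, cf, cg, dg, dh, ef, eg, eh, fg, fh, gh
  2-simplices (16): abf, abg, ace, acg, aeh, afh, bcd, bcf, bdh, beg, beh, cdg, cef, dgh, efg, fgh

giving chain groups C_0 ≅ Z^8, C_1 ≅ Z^24, C_2 ≅ Z^16.

The boundary map ∂_1: C_1 → C_0 sends each edge [p,q] (with p < q) to q − p.
The resulting 8×24 matrix has rank 7, and its Smith normal form has invariant factors (1,1,1,1,1,1,1).

The boundary map ∂_2: C_2 → C_1 sends each 2-simplex [p,q,r] to [q,r] − [p,r] + [p,q]. For instance
  ∂afh = fh − ah + af,
  ∂bcd = cd − bd + bc.
The resulting 24×16 matrix has rank 15, and its Smith normal form has invariant factors (1,1,1,1,1,1,1,1,1,1,1,1,1,1,1).

Now H_k = ker ∂_k / im ∂_{k+1}, so:

  H_0: rank C_0 − rank ∂_1 = 8 − 7 = 1, and the invariant factors of ∂_1 are all 1, so H_0 ≅ Z.
  H_1: rank ker ∂_1 − rank ∂_2 = (24 − 7) − 15 = 2, and the invariant factors of ∂_2 are all 1, so H_1 ≅ Z^2.
  H_2: rank ker ∂_2 − rank ∂_3 = (16 − 15) − 0 = 1, and there is no ∂_3, so H_2 ≅ Z.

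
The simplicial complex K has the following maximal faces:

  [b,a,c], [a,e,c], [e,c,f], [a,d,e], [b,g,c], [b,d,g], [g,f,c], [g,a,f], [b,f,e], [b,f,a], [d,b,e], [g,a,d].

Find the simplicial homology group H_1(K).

H_1 ≅ Z_2.

We work with the vertex ordering a < b < c < d < e < f < g. The simplices of K, each written with vertices in increasing order, are:

  0-simplices (7): a, b, c, d, e, f, g
  1-simplices (18): ab, ac, ad, ae, af, ag, bc, bd, be, bf, bg, ce, cf, cg, de, dg, ef, fg
  2-simplices (12): abc, abf, ace, ade, adg, afg, bcg, bde, bdg, bef, cef, cfg

so the chain groups are C_0 ≅ Z^7, C_1 ≅ Z^18, C_2 ≅ Z^12.

Boundary ∂_1: C_1 → C_0 maps an edge to its endpoints' difference, ∂[p,q] = q − p.
The 7×18 boundary matrix has rank 6 and Smith normal form diag(1,1,1,1,1,1).

∂_2: C_2 → C_1 maps a triangle to the signed sum of its edges. For instance
  ∂abc = bc − ac + ab,
  ∂cef = ef − cf + ce.
The resulting 18×12 matrix has rank 12, and its Smith normal form has invariant factors (1,1,1,1,1,1,1,1,1,1,1,2).

From H_k ≅ ker(∂_k) / im(∂_{k+1}) we obtain:

  H_1: rank ker ∂_1 − rank ∂_2 = (18 − 6) − 12 = 0, and ∂_2 has invariant factor 2 > 1, so H_1 = Z_2.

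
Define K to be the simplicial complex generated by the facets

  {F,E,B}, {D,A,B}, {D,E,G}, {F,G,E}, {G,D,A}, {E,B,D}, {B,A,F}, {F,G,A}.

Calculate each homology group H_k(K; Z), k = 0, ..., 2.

We work with the vertex ordering A < B < D < E < F < G. The simplices of K, each written with vertices in increasing order, are:

  0-simplices (6): A, B, D, E, F, G
  1-simplices (12): AB, AD, AF, AG, BD, BE, BF, DE, DG, EF, EG, FG
  2-simplices (8): ABD, ABF, ADG, AFG, BDE, BEF, DEG, EFG

Hence C_0 ≅ Z^6, C_1 ≅ Z^12, C_2 ≅ Z^8.

Boundary ∂_1: C_1 → C_0 sends each edge [p,q] (with p < q) to q − p. For instance
  ∂AD = D − A.
As a 6×12 matrix over Z this has rank 5, with invariant factors (1,1,1,1,1).

Boundary ∂_2: C_2 → C_1 maps a triangle to the signed sum of its edges. For instance
  ∂ABF = BF − AF + AB,
  ∂EFG = FG − EG + EF.
As a 12×8 matrix over Z this has rank 7, with invariant factors (1,1,1,1,1,1,1).

Computing H_k = (kernel of ∂_k) / (image of ∂_{k+1}):

  H_0: rank C_0 − rank ∂_1 = 6 − 5 = 1, and the invariant factors of ∂_1 are all 1, so H_0 ≅ Z.
  H_1: rank ker ∂_1 − rank ∂_2 = (12 − 5) − 7 = 0, and the invariant factors of ∂_2 are all 1, so H_1 ≅ 0.
  H_2: rank ker ∂_2 − rank ∂_3 = (8 − 7) − 0 = 1, and there is no ∂_3, so H_2 ≅ Z.

H_0 ≅ Z,  H_1 = 0,  H_2 ≅ Z.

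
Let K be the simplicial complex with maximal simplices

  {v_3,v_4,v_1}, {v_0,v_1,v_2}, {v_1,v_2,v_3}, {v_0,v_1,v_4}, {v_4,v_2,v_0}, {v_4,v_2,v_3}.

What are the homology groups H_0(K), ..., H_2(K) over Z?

H_0 ≅ Z,  H_1 = 0,  H_2 ≅ Z.

Take the total order v_0 < v_1 < v_2 < v_3 < v_4 on the vertex set. Then K (dimension 2) consists of the simplices:

  0-simplices (5): [v_0], [v_1], [v_2], [v_3], [v_4]
  1-simplices (9): [v_0,v_1], [v_0,v_2], [v_0,v_4], [v_1,v_2], [v_1,v_3], [v_1,v_4], [v_2,v_3], [v_2,v_4], [v_3,v_4]
  2-simplices (6): [v_0,v_1,v_2], [v_0,v_1,v_4], [v_0,v_2,v_4], [v_1,v_2,v_3], [v_1,v_3,v_4], [v_2,v_3,v_4]

Hence C_0 ≅ Z^5, C_1 ≅ Z^9, C_2 ≅ Z^6.

The boundary map ∂_1: C_1 → C_0 maps an edge to its endpoints' difference, ∂[p,q] = q − p.
As a 5×9 matrix over Z this has rank 4, with invariant factors (1,1,1,1).

Boundary ∂_2: C_2 → C_1 sends each 2-simplex [p,q,r] to [q,r] − [p,r] + [p,q]. For instance
  ∂[v_0,v_1,v_2] = [v_1,v_2] − [v_0,v_2] + [v_0,v_1],
  ∂[v_1,v_2,v_3] = [v_2,v_3] − [v_1,v_3] + [v_1,v_2].
As a 9×6 matrix over Z this has rank 5, with invariant factors (1,1,1,1,1).

Now H_k = ker ∂_k / im ∂_{k+1}, so:

  H_0: rank C_0 − rank ∂_1 = 5 − 4 = 1, and the invariant factors of ∂_1 are all 1, so H_0 = Z.
  H_1: rank ker ∂_1 − rank ∂_2 = (9 − 4) − 5 = 0, and the invariant factors of ∂_2 are all 1, so H_1 = 0.
  H_2: rank ker ∂_2 − rank ∂_3 = (6 − 5) − 0 = 1, and there is no ∂_3, so H_2 = Z.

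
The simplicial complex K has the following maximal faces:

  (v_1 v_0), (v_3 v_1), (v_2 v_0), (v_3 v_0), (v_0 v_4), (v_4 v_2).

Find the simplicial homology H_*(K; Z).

H_0 = Z,  H_1 = Z^2.

Take the total order v_0 < v_1 < v_2 < v_3 < v_4 on the vertex set. Then K (dimension 1) consists of the simplices:

  0-simplices (5): [v_0], [v_1], [v_2], [v_3], [v_4]
  1-simplices (6): [v_0,v_1], [v_0,v_2], [v_0,v_3], [v_0,v_4], [v_1,v_3], [v_2,v_4]

so the chain groups are C_0 ≅ Z^5, C_1 ≅ Z^6.

∂_1: C_1 → C_0 sends each edge [p,q] (with p < q) to q − p.
As a 5×6 matrix over Z this has rank 4, with invariant factors (1,1,1,1).

Computing H_k = (kernel of ∂_k) / (image of ∂_{k+1}):

  H_0: rank C_0 − rank ∂_1 = 5 − 4 = 1, and the invariant factors of ∂_1 are all 1, so H_0 ≅ Z.
  H_1: rank ker ∂_1 − rank ∂_2 = (6 − 4) − 0 = 2, and there is no ∂_2, so H_1 ≅ Z^2.

As a check, the Euler characteristic is 5 − 6 = -1, which agrees with 1 − 2 = -1.
(K is a triangulation of a wedge of 2 circles.)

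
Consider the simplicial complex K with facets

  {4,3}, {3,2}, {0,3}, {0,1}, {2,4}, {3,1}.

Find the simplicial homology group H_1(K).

We work with the vertex ordering 0 < 1 < 2 < 3 < 4. The simplices of K, each written with vertices in increasing order, are:

  0-simplices (5): [0], [1], [2], [3], [4]
  1-simplices (6): [0,1], [0,3], [1,3], [2,3], [2,4], [3,4]

so the chain groups are C_0 ≅ Z^5, C_1 ≅ Z^6.

∂_1: C_1 → C_0 sends each edge [p,q] (with p < q) to q − p.
The 5×6 boundary matrix has rank 4 and Smith normal form diag(1,1,1,1).

Reading off H_k = ker ∂_k / im ∂_{k+1}:

  H_1: rank ker ∂_1 − rank ∂_2 = (6 − 4) − 0 = 2, and there is no ∂_2, so H_1 = Z^2.

H_1 ≅ Z^2.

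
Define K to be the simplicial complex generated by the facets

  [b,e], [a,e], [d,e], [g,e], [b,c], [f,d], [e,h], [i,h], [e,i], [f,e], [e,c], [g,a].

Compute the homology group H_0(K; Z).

H_0 = Z.

Order the vertices as a < b < c < d < e < f < g < h < i. Listing each simplex with vertices in this order, K has dimension 1 with simplices:

  0-simplices (9): a, b, c, d, e, f, g, h, i
  1-simplices (12): ae, ag, bc, be, ce, de, df, ef, eg, eh, ei, hi

Hence C_0 ≅ Z^9, C_1 ≅ Z^12.

Boundary ∂_1: C_1 → C_0 sends each edge [p,q] (with p < q) to q − p. For instance
  ∂ae = e − a.
This gives a 9×12 integer matrix of rank 8; reducing to Smith normal form yields diagonal entries (1,1,1,1,1,1,1,1).

From H_k ≅ ker(∂_k) / im(∂_{k+1}) we obtain:

  H_0: rank C_0 − rank ∂_1 = 9 − 8 = 1, and the invariant factors of ∂_1 are all 1, so H_0 ≅ Z.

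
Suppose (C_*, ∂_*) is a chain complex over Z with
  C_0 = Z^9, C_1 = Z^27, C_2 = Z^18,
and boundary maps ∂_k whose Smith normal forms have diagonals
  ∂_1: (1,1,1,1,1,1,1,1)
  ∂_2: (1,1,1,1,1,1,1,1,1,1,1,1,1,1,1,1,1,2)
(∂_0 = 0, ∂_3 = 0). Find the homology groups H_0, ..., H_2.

H_0 ≅ Z,  H_1 ≅ Z ⊕ Z/2,  H_2 = 0.

H_0: b_0 = 9 − 0 − 8 = 1; torsion from ∂_1 factors > 1: none. So H_0 ≅ Z.
H_1: b_1 = 27 − 8 − 18 = 1; torsion from ∂_2 factors > 1: [2]. So H_1 ≅ Z ⊕ Z/2.
H_2: b_2 = 18 − 18 − 0 = 0; torsion from ∂_3 factors > 1: none. So H_2 ≅ 0.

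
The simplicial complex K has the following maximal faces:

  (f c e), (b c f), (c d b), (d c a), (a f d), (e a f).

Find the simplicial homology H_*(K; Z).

We work with the vertex ordering a < b < c < d < e < f. The simplices of K, each written with vertices in increasing order, are:

  0-simplices (6): a, b, c, d, e, f
  1-simplices (12): ac, ad, ae, af, bc, bd, bf, cd, ce, cf, df, ef
  2-simplices (6): acd, adf, aef, bcd, bcf, cef

so the chain groups are C_0 ≅ Z^6, C_1 ≅ Z^12, C_2 ≅ Z^6.

Boundary ∂_1: C_1 → C_0 sends each edge [p,q] (with p < q) to q − p.
This gives a 6×12 integer matrix of rank 5; reducing to Smith normal form yields diagonal entries (1,1,1,1,1).

The boundary map ∂_2: C_2 → C_1 maps a triangle to the signed sum of its edges. For instance
  ∂adf = df − af + ad,
  ∂bcf = cf − bf + bc.
This gives a 12×6 integer matrix of rank 6; reducing to Smith normal form yields diagonal entries (1,1,1,1,1,1).

From H_k ≅ ker(∂_k) / im(∂_{k+1}) we obtain:

  H_0: rank C_0 − rank ∂_1 = 6 − 5 = 1, and the invariant factors of ∂_1 are all 1, so H_0 = Z.
  H_1: rank ker ∂_1 − rank ∂_2 = (12 − 5) − 6 = 1, and the invariant factors of ∂_2 are all 1, so H_1 = Z.
  H_2: rank ker ∂_2 − rank ∂_3 = (6 − 6) − 0 = 0, and there is no ∂_3, so H_2 = 0.

As a check, the Euler characteristic is 6 − 12 + 6 = 0, which agrees with 1 − 1 + 0 = 0.
(K is a triangulation of the cylinder S^1 x I.)

H_0 = Z,  H_1 = Z,  H_2 = 0.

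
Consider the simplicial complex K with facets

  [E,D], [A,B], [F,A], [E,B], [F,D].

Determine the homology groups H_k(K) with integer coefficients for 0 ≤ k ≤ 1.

We work with the vertex ordering A < B < D < E < F. The simplices of K, each written with vertices in increasing order, are:

  0-simplices (5): A, B, D, E, F
  1-simplices (5): AB, AF, BE, DE, DF

so the chain groups are C_0 ≅ Z^5, C_1 ≅ Z^5.

The boundary map ∂_1: C_1 → C_0 sends each edge [p,q] (with p < q) to q − p. For instance
  ∂BE = E − B.
As a 5×5 matrix over Z this has rank 4, with invariant factors (1,1,1,1).

From H_k ≅ ker(∂_k) / im(∂_{k+1}) we obtain:

  H_0: rank C_0 − rank ∂_1 = 5 − 4 = 1, and the invariant factors of ∂_1 are all 1, so H_0 ≅ Z.
  H_1: rank ker ∂_1 − rank ∂_2 = (5 − 4) − 0 = 1, and there is no ∂_2, so H_1 ≅ Z.

(K is a triangulation of the circle S^1.)

H_0 = Z,  H_1 = Z.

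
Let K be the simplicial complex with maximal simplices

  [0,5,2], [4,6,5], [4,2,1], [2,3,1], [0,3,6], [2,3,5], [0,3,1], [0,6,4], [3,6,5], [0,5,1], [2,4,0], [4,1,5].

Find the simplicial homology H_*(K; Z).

We work with the vertex ordering 0 < 1 < 2 < 3 < 4 < 5 < 6. The simplices of K, each written with vertices in increasing order, are:

  0-simplices (7): [0], [1], [2], [3], [4], [5], [6]
  1-simplices (18): [0,1], [0,2], [0,3], [0,4], [0,5], [0,6], [1,2], [1,3], [1,4], [1,5], [2,3], [2,4], [2,5], [3,5], [3,6], [4,5], [4,6], [5,6]
  2-simplices (12): [0,1,3], [0,1,5], [0,2,4], [0,2,5], [0,3,6], [0,4,6], [1,2,3], [1,2,4], [1,4,5], [2,3,5], [3,5,6], [4,5,6]

giving chain groups C_0 ≅ Z^7, C_1 ≅ Z^18, C_2 ≅ Z^12.

∂_1: C_1 → C_0 maps an edge to its endpoints' difference, ∂[p,q] = q − p.
The 7×18 boundary matrix has rank 6 and Smith normal form diag(1,1,1,1,1,1).

∂_2: C_2 → C_1 acts by ∂[p,q,r] = [q,r] − [p,r] + [p,q]. For instance
  ∂[0,1,3] = [1,3] − [0,3] + [0,1],
  ∂[0,4,6] = [4,6] − [0,6] + [0,4].
This gives a 18×12 integer matrix of rank 12; reducing to Smith normal form yields diagonal entries (1,1,1,1,1,1,1,1,1,1,1,2).

Now H_k = ker ∂_k / im ∂_{k+1}, so:

  H_0: rank C_0 − rank ∂_1 = 7 − 6 = 1, and the invariant factors of ∂_1 are all 1, so H_0 = Z.
  H_1: rank ker ∂_1 − rank ∂_2 = (18 − 6) − 12 = 0, and ∂_2 has invariant factor 2 > 1, so H_1 = Z/2.
  H_2: rank ker ∂_2 − rank ∂_3 = (12 − 12) − 0 = 0, and there is no ∂_3, so H_2 = 0.

(K is a triangulation of the real projective plane RP^2.)

H_0 = Z,  H_1 = Z/2,  H_2 = 0.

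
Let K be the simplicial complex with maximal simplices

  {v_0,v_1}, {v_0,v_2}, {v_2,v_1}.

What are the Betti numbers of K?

b_0 = 1, b_1 = 1.

We work with the vertex ordering v_0 < v_1 < v_2. The simplices of K, each written with vertices in increasing order, are:

  0-simplices (3): [v_0], [v_1], [v_2]
  1-simplices (3): [v_0,v_1], [v_0,v_2], [v_1,v_2]

giving chain groups C_0 ≅ Z^3, C_1 ≅ Z^3.

Boundary ∂_1: C_1 → C_0 maps an edge to its endpoints' difference, ∂[p,q] = q − p. For instance
  ∂[v_0,v_2] = [v_2] − [v_0].
This gives a 3×3 integer matrix of rank 2; reducing to Smith normal form yields diagonal entries (1,1).

From H_k ≅ ker(∂_k) / im(∂_{k+1}) we obtain:

  H_0: rank C_0 − rank ∂_1 = 3 − 2 = 1, and the invariant factors of ∂_1 are all 1, so H_0 ≅ Z.
  H_1: rank ker ∂_1 − rank ∂_2 = (3 − 2) − 0 = 1, and there is no ∂_2, so H_1 ≅ Z.

(K is a triangulation of the circle S^1.)

Hence the Betti numbers are b_0 = 1, b_1 = 1.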